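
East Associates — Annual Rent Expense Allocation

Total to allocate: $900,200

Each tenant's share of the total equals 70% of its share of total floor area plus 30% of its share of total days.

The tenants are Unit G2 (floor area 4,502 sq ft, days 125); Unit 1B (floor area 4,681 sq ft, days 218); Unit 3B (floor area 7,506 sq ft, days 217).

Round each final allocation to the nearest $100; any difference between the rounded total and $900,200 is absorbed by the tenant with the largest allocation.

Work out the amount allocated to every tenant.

Floor area total 16,689; days total 560.
Combined weights (70% floor area + 30% days): Unit G2 0.2558; Unit 1B 0.3131; Unit 3B 0.4311.
Pro-rata amounts: Unit G2 230,266.89; Unit 1B 281,874.78; Unit 3B 388,058.33.
At nearest $100: Unit G2 $230,300; Unit 1B $281,900; Unit 3B $388,100. Sum = $900,300.
Difference $900,200 − $900,300 = −$100 applied to largest allocation (Unit 3B): Unit 3B becomes $388,000.

Unit G2: $230,300; Unit 1B: $281,900; Unit 3B: $388,000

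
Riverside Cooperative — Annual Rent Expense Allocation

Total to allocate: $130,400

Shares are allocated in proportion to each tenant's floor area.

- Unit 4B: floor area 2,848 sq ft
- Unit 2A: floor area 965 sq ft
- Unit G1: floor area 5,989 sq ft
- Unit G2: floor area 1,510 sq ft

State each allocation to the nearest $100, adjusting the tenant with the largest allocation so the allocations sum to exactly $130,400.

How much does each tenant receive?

Total floor area = 11,312.
Pro-rata amounts: Unit 4B 2,848/11,312 × $130,400 = 32,830.55; Unit 2A 965/11,312 × $130,400 = 11,124.12; Unit G1 5,989/11,312 × $130,400 = 69,038.68; Unit G2 1,510/11,312 × $130,400 = 17,406.65.
At nearest $100: Unit 4B $32,800; Unit 2A $11,100; Unit G1 $69,000; Unit G2 $17,400. Sum = $130,300.
Difference $130,400 − $130,300 = +$100 applied to largest allocation (Unit G1): Unit G1 becomes $69,100.

Unit 4B: $32,800 · Unit 2A: $11,100 · Unit G1: $69,100 · Unit G2: $17,400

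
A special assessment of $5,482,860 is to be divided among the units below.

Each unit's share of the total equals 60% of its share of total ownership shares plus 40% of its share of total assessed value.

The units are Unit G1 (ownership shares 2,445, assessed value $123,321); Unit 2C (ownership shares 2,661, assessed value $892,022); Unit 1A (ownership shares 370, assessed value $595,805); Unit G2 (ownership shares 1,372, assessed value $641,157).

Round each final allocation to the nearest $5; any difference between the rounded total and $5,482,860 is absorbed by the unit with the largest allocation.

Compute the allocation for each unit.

Totals — ownership shares 6,848, assessed value 2,252,305.
Blended shares (60% ownership shares + 40% assessed value): Unit G1 0.2361; Unit 2C 0.3916; Unit 1A 0.1382; Unit G2 0.2341.
Pro-rata amounts: Unit G1 1,294,637.18; Unit 2C 2,146,911.22; Unit 1A 757,899.65; Unit G2 1,283,411.95.
At nearest $5: Unit G1 $1,294,635; Unit 2C $2,146,910; Unit 1A $757,900; Unit G2 $1,283,410. Sum = $5,482,855.
Difference $5,482,860 − $5,482,855 = +$5 applied to largest allocation (Unit 2C): Unit 2C becomes $2,146,915.

Unit G1: $1,294,635 · Unit 2C: $2,146,915 · Unit 1A: $757,900 · Unit G2: $1,283,410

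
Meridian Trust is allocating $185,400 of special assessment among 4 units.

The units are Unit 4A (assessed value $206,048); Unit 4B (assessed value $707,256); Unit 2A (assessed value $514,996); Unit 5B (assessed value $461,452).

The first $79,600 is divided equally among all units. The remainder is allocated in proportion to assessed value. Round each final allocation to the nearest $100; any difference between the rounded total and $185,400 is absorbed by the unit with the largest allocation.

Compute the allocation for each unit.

Unit 4A: $31,400 | Unit 4B: $59,600 | Unit 2A: $48,700 | Unit 5B: $45,700

$79,600 shared equally gives $19,900 per unit.
Remainder $105,800 by assessed value (total 1,889,752): Unit 4A 11,535.84 → $11,500; Unit 4B 39,596.56 → $39,600; Unit 2A 28,832.66 → $28,800; Unit 5B 25,834.94 → $25,800.
Rounding difference +$100 on remainder applied to Unit 4B.
Totals: Unit 4A $19,900 + $11,500 = $31,400; Unit 4B $19,900 + $39,700 = $59,600; Unit 2A $19,900 + $28,800 = $48,700; Unit 5B $19,900 + $25,800 = $45,700.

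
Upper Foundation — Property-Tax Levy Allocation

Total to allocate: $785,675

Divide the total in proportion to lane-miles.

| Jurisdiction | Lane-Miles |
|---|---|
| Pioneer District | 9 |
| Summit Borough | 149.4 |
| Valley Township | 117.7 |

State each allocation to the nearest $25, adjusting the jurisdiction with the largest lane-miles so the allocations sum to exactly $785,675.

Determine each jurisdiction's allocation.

Pioneer District: $25,600; Summit Borough: $425,150; Valley Township: $334,925

Sum of lane-miles: 276.1.
Raw shares: Pioneer District 9/276.1 × $785,675 = 25,610.56; Summit Borough 149.4/276.1 × $785,675 = 425,135.26; Valley Township 117.7/276.1 × $785,675 = 334,929.18.
After rounding ($25): Pioneer District $25,600; Summit Borough $425,125; Valley Township $334,925. Sum = $785,650.
Difference $785,675 − $785,650 = +$25 applied to largest lane-miles (Summit Borough): Summit Borough becomes $425,150.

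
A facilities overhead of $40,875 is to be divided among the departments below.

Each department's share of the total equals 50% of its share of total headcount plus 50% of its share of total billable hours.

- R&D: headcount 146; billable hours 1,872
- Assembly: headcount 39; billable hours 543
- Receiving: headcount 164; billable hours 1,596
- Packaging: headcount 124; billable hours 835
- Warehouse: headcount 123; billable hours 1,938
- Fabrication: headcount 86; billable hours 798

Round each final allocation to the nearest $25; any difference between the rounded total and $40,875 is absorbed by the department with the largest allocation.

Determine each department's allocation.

Headcount total 682; billable hours total 7,582.
Blended shares (50% headcount + 50% billable hours): R&D 0.2305; Assembly 0.0644; Receiving 0.2255; Packaging 0.1460; Warehouse 0.2180; Fabrication 0.1157.
Proportional shares: R&D 9,421.21; Assembly 2,632.39; Receiving 9,216.65; Packaging 5,966.68; Warehouse 8,909.88; Fabrication 4,728.19.
After rounding ($25): R&D $9,425; Assembly $2,625; Receiving $9,225; Packaging $5,975; Warehouse $8,900; Fabrication $4,725. Sum = $40,875.
No rounding difference to absorb.

R&D: $9,425 | Assembly: $2,625 | Receiving: $9,225 | Packaging: $5,975 | Warehouse: $8,900 | Fabrication: $4,725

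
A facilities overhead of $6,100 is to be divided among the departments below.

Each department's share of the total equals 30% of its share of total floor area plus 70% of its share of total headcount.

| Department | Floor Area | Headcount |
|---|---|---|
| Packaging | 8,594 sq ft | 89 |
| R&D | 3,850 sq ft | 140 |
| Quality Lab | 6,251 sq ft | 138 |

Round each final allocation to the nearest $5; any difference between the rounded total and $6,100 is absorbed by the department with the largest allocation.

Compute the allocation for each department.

Packaging: $1,875 · R&D: $2,005 · Quality Lab: $2,220

Totals — floor area 18,695, headcount 367.
Blended shares (30% floor area + 70% headcount): Packaging 0.3077; R&D 0.3288; Quality Lab 0.3635.
Raw shares: Packaging 1,876.75; R&D 2,005.75; Quality Lab 2,217.51.
After rounding ($5): Packaging $1,875; R&D $2,005; Quality Lab $2,220. Sum = $6,100.
Rounded total matches; no reconciliation needed.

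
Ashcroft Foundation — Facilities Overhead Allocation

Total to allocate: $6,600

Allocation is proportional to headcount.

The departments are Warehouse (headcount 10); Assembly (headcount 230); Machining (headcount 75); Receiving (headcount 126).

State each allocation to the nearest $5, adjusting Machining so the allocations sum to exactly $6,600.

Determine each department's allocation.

Warehouse: $150; Assembly: $3,440; Machining: $1,125; Receiving: $1,885

Combined headcount = 441.
Proportional shares: Warehouse 10/441 × $6,600 = 149.66; Assembly 230/441 × $6,600 = 3,442.18; Machining 75/441 × $6,600 = 1,122.45; Receiving 126/441 × $6,600 = 1,885.71.
At nearest $5: Warehouse $150; Assembly $3,440; Machining $1,120; Receiving $1,885. Sum = $6,595.
Difference $6,600 − $6,595 = +$5 applied to Machining: Machining becomes $1,125.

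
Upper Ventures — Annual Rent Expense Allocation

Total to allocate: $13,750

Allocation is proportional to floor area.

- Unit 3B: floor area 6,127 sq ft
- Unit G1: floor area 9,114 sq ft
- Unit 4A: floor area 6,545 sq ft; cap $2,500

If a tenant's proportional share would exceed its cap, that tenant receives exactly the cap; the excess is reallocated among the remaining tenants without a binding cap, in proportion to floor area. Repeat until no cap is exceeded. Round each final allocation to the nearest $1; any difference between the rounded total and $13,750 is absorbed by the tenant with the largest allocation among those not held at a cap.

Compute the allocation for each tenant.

Unit 3B: $4,523; Unit G1: $6,727; Unit 4A: $2,500

Combined floor area = 21,786.
Proportional shares (ignoring caps): Unit 3B 3,866.99; Unit G1 5,752.20; Unit 4A 4,130.81.
Held at cap: Unit 4A ($2,500); remaining pool $11,250 reallocated over remaining floor area 15,241.
Shares after redistribution: Unit 3B 4,522.59 → $4,523; Unit G1 6,727.41 → $6,727.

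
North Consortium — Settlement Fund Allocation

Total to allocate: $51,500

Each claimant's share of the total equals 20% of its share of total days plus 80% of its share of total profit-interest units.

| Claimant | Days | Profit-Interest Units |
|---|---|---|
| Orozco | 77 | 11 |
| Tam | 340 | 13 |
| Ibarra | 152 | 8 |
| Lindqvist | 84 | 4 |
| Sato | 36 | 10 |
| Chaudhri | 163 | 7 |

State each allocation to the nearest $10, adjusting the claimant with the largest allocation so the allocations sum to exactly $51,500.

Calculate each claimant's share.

Orozco: $9,480; Tam: $14,220; Ibarra: $8,060; Lindqvist: $4,120; Sato: $8,210; Chaudhri: $7,410

Days total 852; profit-interest units total 53.
Composite weights (20% days + 80% profit-interest units): Orozco 0.1841; Tam 0.2760; Ibarra 0.1564; Lindqvist 0.0801; Sato 0.1594; Chaudhri 0.1439.
Raw shares: Orozco 9,481.81; Tam 14,215.99; Ibarra 8,056.43; Lindqvist 4,124.93; Sato 8,208.80; Chaudhri 7,412.05.
After rounding ($10): Orozco $9,480; Tam $14,220; Ibarra $8,060; Lindqvist $4,120; Sato $8,210; Chaudhri $7,410. Sum = $51,500.
Rounded total matches; no reconciliation needed.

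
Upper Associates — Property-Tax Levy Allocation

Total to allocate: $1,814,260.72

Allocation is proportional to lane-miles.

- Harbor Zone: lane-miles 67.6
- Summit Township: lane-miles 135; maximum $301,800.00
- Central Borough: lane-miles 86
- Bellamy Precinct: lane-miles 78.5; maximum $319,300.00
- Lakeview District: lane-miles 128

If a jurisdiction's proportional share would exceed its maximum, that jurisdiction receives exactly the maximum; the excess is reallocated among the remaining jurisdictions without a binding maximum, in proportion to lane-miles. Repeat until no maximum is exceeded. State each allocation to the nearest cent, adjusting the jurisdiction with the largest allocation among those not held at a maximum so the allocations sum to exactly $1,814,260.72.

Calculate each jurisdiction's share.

Total lane-miles = 495.1.
Proportional shares (ignoring caps): Harbor Zone 247,715.6628; Summit Township 494,698.4391; Central Borough 315,141.2279; Bellamy Precinct 287,657.9813; Lakeview District 469,047.4089.
Cap binds for Summit Township ($301,800.00); balance $1,512,460.72 reallocated over remaining lane-miles 360.1.
Cap binds for Bellamy Precinct ($319,300.00); balance $1,193,160.72 reallocated over remaining lane-miles 281.6.
Redistributed shares: Harbor Zone 286,426.3660 → $286,426.37; Central Borough 364,388.5722 → $364,388.57; Lakeview District 542,345.7818 → $542,345.78.

Harbor Zone: $286,426.37 | Summit Township: $301,800.00 | Central Borough: $364,388.57 | Bellamy Precinct: $319,300.00 | Lakeview District: $542,345.78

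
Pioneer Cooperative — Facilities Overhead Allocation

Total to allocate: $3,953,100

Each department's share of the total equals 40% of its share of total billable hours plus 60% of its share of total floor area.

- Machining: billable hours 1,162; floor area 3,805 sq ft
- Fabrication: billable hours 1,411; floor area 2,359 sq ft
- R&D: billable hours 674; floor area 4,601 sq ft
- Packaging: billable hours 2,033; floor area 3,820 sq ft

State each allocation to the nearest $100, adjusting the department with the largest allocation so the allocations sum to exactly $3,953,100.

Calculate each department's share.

Machining: $966,800 | Fabrication: $806,200 | R&D: $950,100 | Packaging: $1,230,000

Billable hours total 5,280; floor area total 14,585.
Combined weights (40% billable hours + 60% floor area): Machining 0.2446; Fabrication 0.2039; R&D 0.2403; Packaging 0.3112.
Pro-rata amounts: Machining 966,774.03; Fabrication 806,190.66; R&D 950,077.22; Packaging 1,230,058.08.
After rounding ($100): Machining $966,800; Fabrication $806,200; R&D $950,100; Packaging $1,230,100. Sum = $3,953,200.
Difference $3,953,100 − $3,953,200 = −$100 applied to largest allocation (Packaging): Packaging becomes $1,230,000.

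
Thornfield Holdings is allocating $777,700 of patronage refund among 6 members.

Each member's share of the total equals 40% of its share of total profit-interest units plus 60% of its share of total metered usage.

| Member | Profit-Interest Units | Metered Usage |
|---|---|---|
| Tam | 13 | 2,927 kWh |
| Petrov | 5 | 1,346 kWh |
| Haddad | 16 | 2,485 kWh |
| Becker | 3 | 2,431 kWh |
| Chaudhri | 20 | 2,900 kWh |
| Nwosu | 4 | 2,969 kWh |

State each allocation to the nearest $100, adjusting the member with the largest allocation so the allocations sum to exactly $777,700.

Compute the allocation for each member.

Totals — profit-interest units 61, metered usage 15,058.
Composite weights (40% profit-interest units + 60% metered usage): Tam 0.2019; Petrov 0.0864; Haddad 0.2039; Becker 0.1165; Chaudhri 0.2467; Nwosu 0.1445.
Raw shares: Tam 156,998.14; Petrov 67,208.45; Haddad 158,600.38; Becker 90,631.28; Chaudhri 191,859.16; Nwosu 112,402.59.
Rounded to nearest $100: Tam $157,000; Petrov $67,200; Haddad $158,600; Becker $90,600; Chaudhri $191,900; Nwosu $112,400. Sum = $777,700.
Sum already equals the total — no adjustment.

Tam: $157,000 | Petrov: $67,200 | Haddad: $158,600 | Becker: $90,600 | Chaudhri: $191,900 | Nwosu: $112,400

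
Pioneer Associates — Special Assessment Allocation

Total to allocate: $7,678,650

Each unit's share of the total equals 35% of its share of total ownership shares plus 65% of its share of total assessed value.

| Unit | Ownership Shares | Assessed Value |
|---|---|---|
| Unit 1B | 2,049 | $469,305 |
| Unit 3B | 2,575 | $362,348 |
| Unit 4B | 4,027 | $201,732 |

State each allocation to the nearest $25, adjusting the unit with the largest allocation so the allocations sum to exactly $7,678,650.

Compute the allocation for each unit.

Unit 1B: $2,903,225 · Unit 3B: $2,550,050 · Unit 4B: $2,225,375

Totals — ownership shares 8,651, assessed value 1,033,385.
Blended shares (35% ownership shares + 65% assessed value): Unit 1B 0.3781; Unit 3B 0.3321; Unit 4B 0.2898.
Raw shares: Unit 1B 2,903,229.65; Unit 3B 2,550,048.12; Unit 4B 2,225,372.23.
After rounding ($25): Unit 1B $2,903,225; Unit 3B $2,550,050; Unit 4B $2,225,375. Sum = $7,678,650.
No rounding difference to absorb.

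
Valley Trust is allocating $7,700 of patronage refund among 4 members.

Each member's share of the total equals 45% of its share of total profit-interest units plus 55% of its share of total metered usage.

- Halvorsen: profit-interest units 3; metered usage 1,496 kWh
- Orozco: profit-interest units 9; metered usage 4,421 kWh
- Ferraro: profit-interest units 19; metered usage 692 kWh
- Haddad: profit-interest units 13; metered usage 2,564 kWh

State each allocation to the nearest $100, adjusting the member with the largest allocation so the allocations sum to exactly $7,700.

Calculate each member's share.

Totals — profit-interest units 44, metered usage 9,173.
Composite weights (45% profit-interest units + 55% metered usage): Halvorsen 0.1204; Orozco 0.3571; Ferraro 0.2358; Haddad 0.2867.
Unrounded shares: Halvorsen 926.92; Orozco 2,749.84; Ferraro 1,815.73; Haddad 2,207.50.
Rounded to nearest $100: Halvorsen $900; Orozco $2,700; Ferraro $1,800; Haddad $2,200. Sum = $7,600.
Difference $7,700 − $7,600 = +$100 applied to largest allocation (Orozco): Orozco becomes $2,800.

Halvorsen: $900 | Orozco: $2,800 | Ferraro: $1,800 | Haddad: $2,200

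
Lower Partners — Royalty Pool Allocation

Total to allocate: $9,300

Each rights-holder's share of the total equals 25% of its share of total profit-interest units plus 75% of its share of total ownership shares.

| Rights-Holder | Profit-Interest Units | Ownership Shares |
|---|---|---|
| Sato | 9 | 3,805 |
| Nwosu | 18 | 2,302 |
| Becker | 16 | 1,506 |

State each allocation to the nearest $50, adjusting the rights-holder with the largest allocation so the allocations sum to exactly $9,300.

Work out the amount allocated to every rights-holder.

Sato: $3,950 · Nwosu: $3,100 · Becker: $2,250

Profit-interest units total 43; ownership shares total 7,613.
Composite weights (25% profit-interest units + 75% ownership shares): Sato 0.4272; Nwosu 0.3314; Becker 0.2414.
Proportional shares: Sato 3,972.75; Nwosu 3,082.34; Becker 2,244.91.
After rounding ($50): Sato $3,950; Nwosu $3,100; Becker $2,250. Sum = $9,300.
No rounding difference to absorb.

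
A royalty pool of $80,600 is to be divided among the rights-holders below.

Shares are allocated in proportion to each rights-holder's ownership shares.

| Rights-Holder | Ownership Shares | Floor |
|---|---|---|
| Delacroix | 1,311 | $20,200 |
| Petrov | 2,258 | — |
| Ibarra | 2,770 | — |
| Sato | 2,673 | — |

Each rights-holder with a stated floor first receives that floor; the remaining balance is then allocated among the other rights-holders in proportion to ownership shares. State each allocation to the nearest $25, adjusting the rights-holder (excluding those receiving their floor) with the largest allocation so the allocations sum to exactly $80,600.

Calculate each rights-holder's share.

Minimums first: Delacroix $20,200. Residual $60,400.
Residual split over remaining ownership shares 7,701: Petrov 17,709.80 → $17,700; Ibarra 21,725.49 → $21,725; Sato 20,964.71 → $20,975.

Delacroix: $20,200 | Petrov: $17,700 | Ibarra: $21,725 | Sato: $20,975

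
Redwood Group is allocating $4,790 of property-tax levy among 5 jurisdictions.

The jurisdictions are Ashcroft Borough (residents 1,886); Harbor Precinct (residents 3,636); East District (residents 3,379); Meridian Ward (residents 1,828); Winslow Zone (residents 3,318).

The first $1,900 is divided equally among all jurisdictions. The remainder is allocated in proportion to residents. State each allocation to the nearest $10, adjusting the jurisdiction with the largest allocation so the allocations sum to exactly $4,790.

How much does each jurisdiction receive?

Ashcroft Borough: $770; Harbor Precinct: $1,120; East District: $1,080; Meridian Ward: $760; Winslow Zone: $1,060

First tranche $1,900 split equally: $380 each.
Remainder $2,890 by residents (total 14,047): Ashcroft Borough 388.02 → $390; Harbor Precinct 748.06 → $750; East District 695.19 → $700; Meridian Ward 376.09 → $380; Winslow Zone 682.64 → $680.
Rounding difference −$10 on remainder applied to Harbor Precinct.
Totals: Ashcroft Borough $380 + $390 = $770; Harbor Precinct $380 + $740 = $1,120; East District $380 + $700 = $1,080; Meridian Ward $380 + $380 = $760; Winslow Zone $380 + $680 = $1,060.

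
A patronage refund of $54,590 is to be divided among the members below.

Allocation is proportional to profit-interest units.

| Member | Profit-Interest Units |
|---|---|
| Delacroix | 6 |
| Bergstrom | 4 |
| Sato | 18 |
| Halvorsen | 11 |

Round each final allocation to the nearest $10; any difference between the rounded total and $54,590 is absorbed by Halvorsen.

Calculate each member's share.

Delacroix: $8,400; Bergstrom: $5,600; Sato: $25,200; Halvorsen: $15,390

Combined profit-interest units = 39.
Proportional shares: Delacroix 6/39 × $54,590 = 8,398.46; Bergstrom 4/39 × $54,590 = 5,598.97; Sato 18/39 × $54,590 = 25,195.38; Halvorsen 11/39 × $54,590 = 15,397.18.
Rounded to nearest $10: Delacroix $8,400; Bergstrom $5,600; Sato $25,200; Halvorsen $15,400. Sum = $54,600.
Difference $54,590 − $54,600 = −$10 applied to Halvorsen: Halvorsen becomes $15,390.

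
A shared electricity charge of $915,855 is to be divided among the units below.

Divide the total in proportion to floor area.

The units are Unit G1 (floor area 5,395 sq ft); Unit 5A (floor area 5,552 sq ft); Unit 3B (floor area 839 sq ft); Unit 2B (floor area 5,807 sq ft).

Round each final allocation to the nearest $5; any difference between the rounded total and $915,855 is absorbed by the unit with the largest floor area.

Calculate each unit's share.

Combined floor area = 5,395 + 5,552 + 839 + 5,807 = 17,593.
Pro-rata amounts: Unit G1 280,852.48; Unit 5A 289,025.58; Unit 3B 43,676.60; Unit 2B 302,300.35.
At nearest $5: Unit G1 $280,850; Unit 5A $289,025; Unit 3B $43,675; Unit 2B $302,300. Sum = $915,850.
Difference $915,855 − $915,850 = +$5 applied to largest floor area (Unit 2B): Unit 2B becomes $302,305.

Unit G1: $280,850 · Unit 5A: $289,025 · Unit 3B: $43,675 · Unit 2B: $302,305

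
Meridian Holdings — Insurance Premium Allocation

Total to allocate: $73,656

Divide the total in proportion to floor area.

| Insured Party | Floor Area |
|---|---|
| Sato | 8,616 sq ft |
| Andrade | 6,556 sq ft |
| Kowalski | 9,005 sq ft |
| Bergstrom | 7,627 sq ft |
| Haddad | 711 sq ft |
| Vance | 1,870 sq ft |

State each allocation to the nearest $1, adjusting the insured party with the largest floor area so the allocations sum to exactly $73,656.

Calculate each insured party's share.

Combined floor area = 34,385.
Proportional shares: Sato 8,616/34,385 × $73,656 = 18,456.31; Andrade 6,556/34,385 × $73,656 = 14,043.59; Kowalski 9,005/34,385 × $73,656 = 19,289.58; Bergstrom 7,627/34,385 × $73,656 = 16,337.77; Haddad 711/34,385 × $73,656 = 1,523.03; Vance 1,870/34,385 × $73,656 = 4,005.72.
Rounded to nearest $1: Sato $18,456; Andrade $14,044; Kowalski $19,290; Bergstrom $16,338; Haddad $1,523; Vance $4,006. Sum = $73,657.
Difference $73,656 − $73,657 = −$1 applied to largest floor area (Kowalski): Kowalski becomes $19,289.

Sato: $18,456 | Andrade: $14,044 | Kowalski: $19,289 | Bergstrom: $16,338 | Haddad: $1,523 | Vance: $4,006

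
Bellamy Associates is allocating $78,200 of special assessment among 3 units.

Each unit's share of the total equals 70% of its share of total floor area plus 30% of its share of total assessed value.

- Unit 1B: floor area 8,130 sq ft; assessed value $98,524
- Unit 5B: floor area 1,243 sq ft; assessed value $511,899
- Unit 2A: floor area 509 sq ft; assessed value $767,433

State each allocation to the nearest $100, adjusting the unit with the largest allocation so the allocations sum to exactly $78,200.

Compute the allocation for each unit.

Floor area total 9,882; assessed value total 1,377,856.
Composite weights (70% floor area + 30% assessed value): Unit 1B 0.5973; Unit 5B 0.1995; Unit 2A 0.2031.
Proportional shares: Unit 1B 46,712.55; Unit 5B 15,601.25; Unit 2A 15,886.20.
Rounded to nearest $100: Unit 1B $46,700; Unit 5B $15,600; Unit 2A $15,900. Sum = $78,200.
Sum already equals the total — no adjustment.

Unit 1B: $46,700 · Unit 5B: $15,600 · Unit 2A: $15,900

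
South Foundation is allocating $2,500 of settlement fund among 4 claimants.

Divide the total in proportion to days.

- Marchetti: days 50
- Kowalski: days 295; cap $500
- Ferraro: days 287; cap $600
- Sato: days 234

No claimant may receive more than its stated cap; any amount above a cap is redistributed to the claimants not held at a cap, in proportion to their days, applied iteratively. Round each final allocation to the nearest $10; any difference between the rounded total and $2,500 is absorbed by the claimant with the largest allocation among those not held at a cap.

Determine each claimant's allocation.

Total days = 866.
Unconstrained shares: Marchetti 144.34; Kowalski 851.62; Ferraro 828.52; Sato 675.52.
Capped: Kowalski ($500), Ferraro ($600); balance $1,400 reallocated over remaining days 284.
Shares after redistribution: Marchetti 246.48 → $250; Sato 1,153.52 → $1,150.

Marchetti: $250 · Kowalski: $500 · Ferraro: $600 · Sato: $1,150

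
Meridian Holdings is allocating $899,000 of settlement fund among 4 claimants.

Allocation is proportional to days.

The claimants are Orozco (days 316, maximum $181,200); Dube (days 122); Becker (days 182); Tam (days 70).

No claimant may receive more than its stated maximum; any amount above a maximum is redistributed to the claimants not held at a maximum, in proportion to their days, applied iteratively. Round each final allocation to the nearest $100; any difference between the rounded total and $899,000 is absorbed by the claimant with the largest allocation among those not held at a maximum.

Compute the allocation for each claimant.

Orozco: $181,200; Dube: $234,100; Becker: $349,400; Tam: $134,300

Combined days = 690.
Unconstrained shares: Orozco 411,715.94; Dube 158,953.62; Becker 237,127.54; Tam 91,202.90.
Capped: Orozco ($181,200); remaining pool $717,800 reallocated over remaining days 374.
Redistributed shares: Dube 234,148.66 → $234,100; Becker 349,303.74 → $349,300; Tam 134,347.59 → $134,300.
Rounding difference +$100 applied to Becker → $349,400.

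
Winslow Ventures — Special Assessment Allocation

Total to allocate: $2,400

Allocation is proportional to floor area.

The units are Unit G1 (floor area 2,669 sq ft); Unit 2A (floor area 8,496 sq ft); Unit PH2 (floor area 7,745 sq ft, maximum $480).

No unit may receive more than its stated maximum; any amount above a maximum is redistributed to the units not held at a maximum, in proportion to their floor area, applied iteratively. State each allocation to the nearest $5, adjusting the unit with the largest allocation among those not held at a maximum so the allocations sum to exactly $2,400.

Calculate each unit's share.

Unit G1: $460; Unit 2A: $1,460; Unit PH2: $480

Floor area total: 18,910.
Unconstrained shares: Unit G1 338.74; Unit 2A 1,078.29; Unit PH2 982.97.
Cap binds for Unit PH2 ($480); balance $1,920 reallocated over remaining floor area 11,165.
Shares after redistribution: Unit G1 458.98 → $460; Unit 2A 1,461.02 → $1,460.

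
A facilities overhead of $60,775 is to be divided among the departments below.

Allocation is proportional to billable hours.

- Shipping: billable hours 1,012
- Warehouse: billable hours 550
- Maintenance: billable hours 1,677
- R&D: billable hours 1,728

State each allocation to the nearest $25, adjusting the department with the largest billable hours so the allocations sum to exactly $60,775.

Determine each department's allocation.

Sum of billable hours: 1,012 + 550 + 1,677 + 1,728 = 4,967.
Raw shares: Shipping 12,382.59; Warehouse 6,729.67; Maintenance 20,519.36; R&D 21,143.39.
At nearest $25: Shipping $12,375; Warehouse $6,725; Maintenance $20,525; R&D $21,150. Sum = $60,775.
Rounded total matches; no reconciliation needed.

Shipping: $12,375 · Warehouse: $6,725 · Maintenance: $20,525 · R&D: $21,150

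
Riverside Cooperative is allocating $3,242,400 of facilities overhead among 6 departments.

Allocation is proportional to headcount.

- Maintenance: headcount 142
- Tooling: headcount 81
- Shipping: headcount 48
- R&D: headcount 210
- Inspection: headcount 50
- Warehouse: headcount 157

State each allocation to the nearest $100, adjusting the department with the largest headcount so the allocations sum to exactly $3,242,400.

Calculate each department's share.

Maintenance: $669,200; Tooling: $381,700; Shipping: $226,200; R&D: $989,800; Inspection: $235,600; Warehouse: $739,900

Total headcount = 688.
Raw shares: Maintenance 142/688 × $3,242,400 = 669,216.28; Tooling 81/688 × $3,242,400 = 381,736.05; Shipping 48/688 × $3,242,400 = 226,213.95; R&D 210/688 × $3,242,400 = 989,686.05; Inspection 50/688 × $3,242,400 = 235,639.53; Warehouse 157/688 × $3,242,400 = 739,908.14.
At nearest $100: Maintenance $669,200; Tooling $381,700; Shipping $226,200; R&D $989,700; Inspection $235,600; Warehouse $739,900. Sum = $3,242,300.
Difference $3,242,400 − $3,242,300 = +$100 applied to largest headcount (R&D): R&D becomes $989,800.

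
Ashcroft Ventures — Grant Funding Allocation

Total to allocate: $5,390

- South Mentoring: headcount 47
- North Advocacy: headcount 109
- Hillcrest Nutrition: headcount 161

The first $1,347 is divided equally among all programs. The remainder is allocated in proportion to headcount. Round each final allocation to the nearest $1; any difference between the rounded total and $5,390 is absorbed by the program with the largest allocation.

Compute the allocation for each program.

South Mentoring: $1,048 | North Advocacy: $1,839 | Hillcrest Nutrition: $2,503

First tranche $1,347 split equally: $449 each.
Remainder $4,043 by headcount (total 317): South Mentoring 599.44 → $599; North Advocacy 1,390.18 → $1,390; Hillcrest Nutrition 2,053.38 → $2,053.
Rounding difference +$1 on remainder applied to Hillcrest Nutrition.
Totals: South Mentoring $449 + $599 = $1,048; North Advocacy $449 + $1,390 = $1,839; Hillcrest Nutrition $449 + $2,054 = $2,503.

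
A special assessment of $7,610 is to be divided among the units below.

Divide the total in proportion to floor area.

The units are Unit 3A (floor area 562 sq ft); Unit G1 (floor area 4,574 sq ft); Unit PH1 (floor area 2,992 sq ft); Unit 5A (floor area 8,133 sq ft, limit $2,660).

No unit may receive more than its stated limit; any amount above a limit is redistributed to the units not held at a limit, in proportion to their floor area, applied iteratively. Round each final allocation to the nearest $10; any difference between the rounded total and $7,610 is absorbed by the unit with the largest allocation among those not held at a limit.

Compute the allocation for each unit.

Unit 3A: $340 | Unit G1: $2,790 | Unit PH1: $1,820 | Unit 5A: $2,660

Sum of floor area: 16,261.
Pro-rata shares before constraints: Unit 3A 263.01; Unit G1 2,140.59; Unit PH1 1,400.23; Unit 5A 3,806.17.
Capped: Unit 5A ($2,660); balance $4,950 reallocated over remaining floor area 8,128.
Remaining shares: Unit 3A 342.26 → $340; Unit G1 2,785.59 → $2,790; Unit PH1 1,822.15 → $1,820.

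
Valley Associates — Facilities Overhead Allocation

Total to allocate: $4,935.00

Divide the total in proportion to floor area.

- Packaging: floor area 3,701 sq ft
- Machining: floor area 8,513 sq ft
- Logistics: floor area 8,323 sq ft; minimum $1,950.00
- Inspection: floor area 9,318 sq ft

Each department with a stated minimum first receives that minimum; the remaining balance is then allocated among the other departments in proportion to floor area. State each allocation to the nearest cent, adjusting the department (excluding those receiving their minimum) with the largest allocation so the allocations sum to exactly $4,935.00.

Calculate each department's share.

Minimums first: Logistics $1,950.00. Residual $2,985.00.
Residual split over remaining floor area 21,532: Packaging 513.0729 → $513.07; Machining 1,180.1646 → $1,180.16; Inspection 1,291.7625 → $1,291.76.
Rounding difference +$0.01 applied to Inspection → $1,291.77.

Packaging: $513.07 · Machining: $1,180.16 · Logistics: $1,950.00 · Inspection: $1,291.77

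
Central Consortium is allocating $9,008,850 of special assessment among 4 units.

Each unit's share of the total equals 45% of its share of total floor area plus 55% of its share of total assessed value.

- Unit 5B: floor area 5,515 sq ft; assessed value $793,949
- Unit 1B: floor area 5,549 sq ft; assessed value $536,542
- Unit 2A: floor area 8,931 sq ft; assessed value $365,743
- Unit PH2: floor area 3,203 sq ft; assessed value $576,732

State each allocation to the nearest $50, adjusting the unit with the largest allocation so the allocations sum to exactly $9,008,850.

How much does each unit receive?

Unit 5B: $2,694,500 | Unit 1B: $2,139,350 | Unit 2A: $2,358,050 | Unit PH2: $1,816,950

Floor area total 23,198; assessed value total 2,272,966.
Combined weights (45% floor area + 55% assessed value): Unit 5B 0.2991; Unit 1B 0.2375; Unit 2A 0.2617; Unit PH2 0.2017.
Proportional shares: Unit 5B 2,694,517.16; Unit 1B 2,139,334.06; Unit 2A 2,358,030.89; Unit PH2 1,816,967.90.
Rounded to nearest $50: Unit 5B $2,694,500; Unit 1B $2,139,350; Unit 2A $2,358,050; Unit PH2 $1,816,950. Sum = $9,008,850.
No rounding difference to absorb.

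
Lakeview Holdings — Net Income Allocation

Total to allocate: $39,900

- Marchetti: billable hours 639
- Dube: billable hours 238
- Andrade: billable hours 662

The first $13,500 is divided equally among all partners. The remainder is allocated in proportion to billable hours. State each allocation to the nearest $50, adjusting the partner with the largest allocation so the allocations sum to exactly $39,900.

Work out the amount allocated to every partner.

Marchetti: $15,450 · Dube: $8,600 · Andrade: $15,850

First tranche $13,500 split equally: $4,500 each.
Remainder $26,400 by billable hours (total 1,539): Marchetti 10,961.40 → $10,950; Dube 4,082.65 → $4,100; Andrade 11,355.95 → $11,350.
Totals: Marchetti $4,500 + $10,950 = $15,450; Dube $4,500 + $4,100 = $8,600; Andrade $4,500 + $11,350 = $15,850.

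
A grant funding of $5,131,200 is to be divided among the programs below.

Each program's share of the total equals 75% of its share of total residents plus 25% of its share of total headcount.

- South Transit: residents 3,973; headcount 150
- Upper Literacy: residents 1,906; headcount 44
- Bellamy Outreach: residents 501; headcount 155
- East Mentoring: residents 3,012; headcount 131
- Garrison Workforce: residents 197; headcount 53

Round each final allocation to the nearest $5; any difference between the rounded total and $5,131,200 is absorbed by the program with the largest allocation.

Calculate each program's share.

South Transit: $1,955,520 | Upper Literacy: $870,840 | Bellamy Outreach: $574,115 | East Mentoring: $1,524,105 | Garrison Workforce: $206,620

Totals — residents 9,589, headcount 533.
Combined weights (75% residents + 25% headcount): South Transit 0.3811; Upper Literacy 0.1697; Bellamy Outreach 0.1119; East Mentoring 0.2970; Garrison Workforce 0.0403.
Raw shares: South Transit 1,955,516.54; Upper Literacy 870,841.43; Bellamy Outreach 574,115.67; East Mentoring 1,524,105.41; Garrison Workforce 206,620.94.
Rounded to nearest $5: South Transit $1,955,515; Upper Literacy $870,840; Bellamy Outreach $574,115; East Mentoring $1,524,105; Garrison Workforce $206,620. Sum = $5,131,195.
Difference $5,131,200 − $5,131,195 = +$5 applied to largest allocation (South Transit): South Transit becomes $1,955,520.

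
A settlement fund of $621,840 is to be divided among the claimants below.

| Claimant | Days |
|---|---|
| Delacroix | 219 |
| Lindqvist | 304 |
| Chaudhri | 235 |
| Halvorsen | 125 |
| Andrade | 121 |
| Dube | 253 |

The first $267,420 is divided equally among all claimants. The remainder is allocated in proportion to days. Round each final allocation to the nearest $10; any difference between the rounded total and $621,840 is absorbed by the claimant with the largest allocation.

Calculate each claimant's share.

$267,420 shared equally gives $44,570 per claimant.
Remainder $354,420 by days (total 1,257): Delacroix 61,748.59 → $61,750; Lindqvist 85,714.94 → $85,710; Chaudhri 66,259.90 → $66,260; Halvorsen 35,244.63 → $35,240; Andrade 34,116.80 → $34,120; Dube 71,335.13 → $71,340.
Totals: Delacroix $44,570 + $61,750 = $106,320; Lindqvist $44,570 + $85,710 = $130,280; Chaudhri $44,570 + $66,260 = $110,830; Halvorsen $44,570 + $35,240 = $79,810; Andrade $44,570 + $34,120 = $78,690; Dube $44,570 + $71,340 = $115,910.

Delacroix: $106,320; Lindqvist: $130,280; Chaudhri: $110,830; Halvorsen: $79,810; Andrade: $78,690; Dube: $115,910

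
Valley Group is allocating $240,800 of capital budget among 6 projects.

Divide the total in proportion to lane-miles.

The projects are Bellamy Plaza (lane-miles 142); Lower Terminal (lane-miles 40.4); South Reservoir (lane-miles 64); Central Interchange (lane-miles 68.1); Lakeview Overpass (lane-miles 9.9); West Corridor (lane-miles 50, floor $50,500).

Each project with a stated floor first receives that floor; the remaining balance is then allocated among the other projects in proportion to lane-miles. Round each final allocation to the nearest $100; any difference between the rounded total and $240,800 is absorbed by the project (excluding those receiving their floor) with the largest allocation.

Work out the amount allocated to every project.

Guaranteed amounts: West Corridor $50,500. Residual $190,300.
Residual split over remaining lane-miles 324.4: Bellamy Plaza 83,300.25 → $83,300; Lower Terminal 23,699.51 → $23,700; South Reservoir 37,543.77 → $37,500; Central Interchange 39,948.92 → $39,900; Lakeview Overpass 5,807.55 → $5,800.
Rounding difference +$100 applied to Bellamy Plaza → $83,400.

Bellamy Plaza: $83,400; Lower Terminal: $23,700; South Reservoir: $37,500; Central Interchange: $39,900; Lakeview Overpass: $5,800; West Corridor: $50,500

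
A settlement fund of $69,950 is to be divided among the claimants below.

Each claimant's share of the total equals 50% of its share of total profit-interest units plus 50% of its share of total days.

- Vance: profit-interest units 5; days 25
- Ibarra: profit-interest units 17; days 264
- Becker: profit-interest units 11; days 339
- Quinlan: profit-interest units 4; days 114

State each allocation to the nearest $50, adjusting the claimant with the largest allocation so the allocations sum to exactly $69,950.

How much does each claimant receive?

Vance: $5,900 · Ibarra: $28,500 · Becker: $26,400 · Quinlan: $9,150

Totals — profit-interest units 37, days 742.
Combined weights (50% profit-interest units + 50% days): Vance 0.0844; Ibarra 0.4076; Becker 0.3771; Quinlan 0.1309.
Proportional shares: Vance 5,904.75; Ibarra 28,513.53; Becker 26,377.12; Quinlan 9,154.60.
After rounding ($50): Vance $5,900; Ibarra $28,500; Becker $26,400; Quinlan $9,150. Sum = $69,950.
No rounding difference to absorb.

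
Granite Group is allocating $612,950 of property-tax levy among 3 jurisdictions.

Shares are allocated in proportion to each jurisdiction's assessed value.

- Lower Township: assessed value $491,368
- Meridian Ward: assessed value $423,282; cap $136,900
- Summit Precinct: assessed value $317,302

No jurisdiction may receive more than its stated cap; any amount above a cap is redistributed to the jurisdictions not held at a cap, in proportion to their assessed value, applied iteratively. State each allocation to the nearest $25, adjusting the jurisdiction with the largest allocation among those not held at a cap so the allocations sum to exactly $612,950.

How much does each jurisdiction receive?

Lower Township: $289,250 · Meridian Ward: $136,900 · Summit Precinct: $186,800

Sum of assessed value: 1,231,952.
Unconstrained shares: Lower Township 244,477.07; Meridian Ward 210,601.31; Summit Precinct 157,871.62.
Capped: Meridian Ward ($136,900); balance $476,050 reallocated over remaining assessed value 808,670.
Remaining shares: Lower Township 289,259.82 → $289,250; Summit Precinct 186,790.18 → $186,800.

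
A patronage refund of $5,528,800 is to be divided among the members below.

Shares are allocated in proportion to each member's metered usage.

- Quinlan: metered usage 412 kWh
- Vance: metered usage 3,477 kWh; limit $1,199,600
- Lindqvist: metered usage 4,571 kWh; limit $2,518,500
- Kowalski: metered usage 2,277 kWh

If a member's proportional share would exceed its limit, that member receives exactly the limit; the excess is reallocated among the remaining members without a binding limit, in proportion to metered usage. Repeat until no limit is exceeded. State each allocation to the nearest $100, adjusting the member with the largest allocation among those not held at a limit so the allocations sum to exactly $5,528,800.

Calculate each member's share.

Quinlan: $277,400; Vance: $1,199,600; Lindqvist: $2,518,500; Kowalski: $1,533,300

Sum of metered usage: 10,737.
Unconstrained shares: Quinlan 212,151.03; Vance 1,790,410.51; Lindqvist 2,353,743.58; Kowalski 1,172,494.89.
Capped: Vance ($1,199,600); balance $4,329,200 reallocated over remaining metered usage 7,260.
Capped: Lindqvist ($2,518,500); balance $1,810,700 reallocated over remaining metered usage 2,689.
Redistributed shares: Quinlan 277,429.68 → $277,400; Kowalski 1,533,270.32 → $1,533,300.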